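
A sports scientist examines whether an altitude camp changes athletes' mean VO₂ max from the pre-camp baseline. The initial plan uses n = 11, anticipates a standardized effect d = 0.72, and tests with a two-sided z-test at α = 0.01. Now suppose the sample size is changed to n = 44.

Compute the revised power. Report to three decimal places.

With n = 44: δ = d·√n = 0.72 × √44 = 4.7759. Critical value z_{0.005} = 2.576.
Revised power = Φ(δ − 2.576) + Φ(−δ − 2.576) = Φ(2.200) + Φ(-7.352) = 0.9861 + 0.0000 = 0.9861.

Power ≈ 0.986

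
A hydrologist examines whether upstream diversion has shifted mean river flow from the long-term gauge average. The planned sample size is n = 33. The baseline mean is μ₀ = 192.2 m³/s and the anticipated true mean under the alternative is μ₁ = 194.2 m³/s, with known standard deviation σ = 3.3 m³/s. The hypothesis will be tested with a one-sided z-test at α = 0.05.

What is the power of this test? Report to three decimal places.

Standardized effect: d = |μ₁ − μ₀| / σ = |194.2 − 192.2| / 3.3 = 0.6061
Noncentrality parameter: λ = d·√n = 0.6061 × √33 = 3.4816
Critical value for a one-sided test at α = 0.05: z_α = 1.645.
Power = Φ(λ − 1.645) = Φ(1.837) = 0.9669.

Power ≈ 0.967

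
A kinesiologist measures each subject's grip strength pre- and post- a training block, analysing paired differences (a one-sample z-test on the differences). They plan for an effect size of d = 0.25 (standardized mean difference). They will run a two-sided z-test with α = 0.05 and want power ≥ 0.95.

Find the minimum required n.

For power 0.95 need Φ(δ − z_{0.025}) = 0.95, so δ = z_{0.025} + z_{0.05} = 1.960 + 1.645 = 3.605.
(For δ > 0 the lower-tail rejection region contributes negligibly to power, so the one-term inversion is standard.)
δ = d·√n ⇒ n = (δ/d)² = (3.605 / 0.25)² = 207.92.
Round up to the next whole unit.

n = 208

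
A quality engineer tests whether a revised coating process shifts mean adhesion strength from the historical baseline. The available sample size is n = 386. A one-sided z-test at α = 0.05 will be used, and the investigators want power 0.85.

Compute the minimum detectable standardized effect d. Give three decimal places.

Required noncentrality: δ = z_{0.05} + z_{0.15} = 1.645 + 1.036 = 2.681.
δ = d·√n ⇒ d = δ/√n = 2.681/√386 = 0.1365.

d ≈ 0.136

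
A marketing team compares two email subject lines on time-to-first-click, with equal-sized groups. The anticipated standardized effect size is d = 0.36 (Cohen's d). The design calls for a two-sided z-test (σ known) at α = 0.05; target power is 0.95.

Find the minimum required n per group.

Set Φ(δ − 1.960) = 0.95; then δ − 1.960 = Φ⁻¹(0.95) = 1.645, giving δ = 3.605.
(For δ > 0 the lower-tail rejection region contributes negligibly to power, so the one-term inversion is standard.)
δ = d·√(n/2) ⇒ n = 2(δ/d)² = 2 × (3.605 / 0.36)² = 200.54.
Rounding up, n = 201 per group.

n = 201 per group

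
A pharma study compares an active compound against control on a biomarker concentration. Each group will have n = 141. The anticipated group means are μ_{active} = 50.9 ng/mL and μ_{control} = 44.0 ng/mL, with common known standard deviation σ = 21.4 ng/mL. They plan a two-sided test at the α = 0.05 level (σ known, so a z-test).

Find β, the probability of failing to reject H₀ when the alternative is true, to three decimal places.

Standardized effect: d = |μ_{active} − μ_{control}| / σ = |50.9 − 44.0| / 21.4 = 0.3224
Noncentrality parameter: δ = d·√(n/2) = 0.3224 × √(141/2) = 2.7073
Critical value for a two-sided test at α = 0.05: z_{α/2} = 1.960.
Power = Φ(δ − 1.960) + Φ(−δ − 1.960) = Φ(0.747) + Φ(-4.667) = 0.7726 + 0.0000 = 0.7726.
Type II error: β = 1 − power = 1 − 0.7726 = 0.2274.

β ≈ 0.227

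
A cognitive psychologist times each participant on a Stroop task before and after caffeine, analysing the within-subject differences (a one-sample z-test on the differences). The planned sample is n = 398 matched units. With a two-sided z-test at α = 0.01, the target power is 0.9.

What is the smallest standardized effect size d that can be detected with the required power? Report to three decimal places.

d ≈ 0.193

Required noncentrality: δ = z_{0.005} + z_{0.10} = 2.576 + 1.282 = 3.857.
(The second rejection-region term Φ(−δ − z_{α/2}) is negligible and dropped.)
δ = d·√n ⇒ d = δ/√n = 3.857/√398 = 0.1934.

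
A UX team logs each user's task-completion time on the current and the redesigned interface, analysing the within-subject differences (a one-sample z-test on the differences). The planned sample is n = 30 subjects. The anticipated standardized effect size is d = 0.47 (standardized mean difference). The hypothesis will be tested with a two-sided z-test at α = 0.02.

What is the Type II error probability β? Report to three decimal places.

β ≈ 0.402

Noncentrality parameter: δ = d·√n = 0.47 × √30 = 2.5743
Two-sided α = 0.02 → critical value z_{0.01} = 2.326.
Power = Φ(δ − 2.326) + Φ(−δ − 2.326) = Φ(0.248) + Φ(-4.901) = 0.5979 + 0.0000 = 0.5979.
Type II error: β = 1 − power = 1 − 0.5979 = 0.4021.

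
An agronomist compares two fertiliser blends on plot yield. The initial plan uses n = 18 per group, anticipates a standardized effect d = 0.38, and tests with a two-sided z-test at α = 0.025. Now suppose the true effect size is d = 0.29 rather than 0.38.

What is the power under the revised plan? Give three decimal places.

Power ≈ 0.086

With d = 0.29: δ = d·√(n/2) = 0.29 × √(18/2) = 0.8700. Critical value z_{0.0125} = 2.241.
Revised power = Φ(δ − 2.241) + Φ(−δ − 2.241) = Φ(-1.371) + Φ(-3.111) = 0.0851 + 0.0009 = 0.0861.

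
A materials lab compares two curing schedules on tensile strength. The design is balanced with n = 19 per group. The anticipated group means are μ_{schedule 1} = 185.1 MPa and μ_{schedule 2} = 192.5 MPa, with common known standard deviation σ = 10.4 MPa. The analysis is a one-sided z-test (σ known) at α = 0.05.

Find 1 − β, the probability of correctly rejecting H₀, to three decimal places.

Standardized effect: d = |μ_{schedule 1} − μ_{schedule 2}| / σ = |185.1 − 192.5| / 10.4 = 0.7115
Noncentrality parameter: δ = d·√(n/2) = 0.7115 × √(19/2) = 2.1931
One-sided α = 0.05 → critical value z_{0.05} = 1.645.
Power = Φ(δ − 1.645) = Φ(0.548) = 0.7082.

Power ≈ 0.708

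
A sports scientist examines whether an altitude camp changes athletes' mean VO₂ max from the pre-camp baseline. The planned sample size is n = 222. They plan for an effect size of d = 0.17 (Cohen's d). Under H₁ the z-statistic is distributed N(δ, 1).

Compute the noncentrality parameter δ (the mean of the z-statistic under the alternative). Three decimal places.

δ = d·√n = 0.17 × √222 = 2.5329

δ ≈ 2.533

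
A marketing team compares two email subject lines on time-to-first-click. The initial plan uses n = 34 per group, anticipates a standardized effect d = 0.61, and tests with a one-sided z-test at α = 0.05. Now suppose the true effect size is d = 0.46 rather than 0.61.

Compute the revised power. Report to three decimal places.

With d = 0.46: δ = d·√(n/2) = 0.46 × √(34/2) = 1.8966. Critical value z_{0.05} = 1.645.
Revised power = P(Z > 1.645 − δ) = Φ(0.252) = 0.5994.

Power ≈ 0.599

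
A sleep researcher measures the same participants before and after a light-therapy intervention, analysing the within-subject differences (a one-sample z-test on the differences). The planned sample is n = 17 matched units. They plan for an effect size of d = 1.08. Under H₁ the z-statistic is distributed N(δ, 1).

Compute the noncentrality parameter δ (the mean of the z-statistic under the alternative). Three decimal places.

δ = d·√n = 1.08 × √17 = 4.4530

δ ≈ 4.453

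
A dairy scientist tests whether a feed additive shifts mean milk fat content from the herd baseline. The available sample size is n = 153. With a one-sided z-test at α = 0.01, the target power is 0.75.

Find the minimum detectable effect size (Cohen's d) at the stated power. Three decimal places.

d ≈ 0.243

Need Φ(δ − 2.326) = 0.75, so δ = 2.326 + 0.674 = 3.001.
δ = d·√n ⇒ d = δ/√n = 3.001/√153 = 0.2426.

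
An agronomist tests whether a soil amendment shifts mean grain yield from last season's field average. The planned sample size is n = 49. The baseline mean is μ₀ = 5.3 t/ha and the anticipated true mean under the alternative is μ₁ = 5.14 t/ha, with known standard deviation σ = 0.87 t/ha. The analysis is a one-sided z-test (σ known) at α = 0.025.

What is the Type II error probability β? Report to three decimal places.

Standardized effect: d = |μ₁ − μ₀| / σ = |5.14 − 5.3| / 0.87 = 0.1839
Noncentrality parameter: δ = d·√n = 0.1839 × √49 = 1.2874
One-sided α = 0.025 → critical value z_{0.025} = 1.960.
Power = Φ(δ − 1.960) = Φ(-0.673) = 0.2506.
Type II error: β = 1 − power = 1 − 0.2506 = 0.7494.

β ≈ 0.749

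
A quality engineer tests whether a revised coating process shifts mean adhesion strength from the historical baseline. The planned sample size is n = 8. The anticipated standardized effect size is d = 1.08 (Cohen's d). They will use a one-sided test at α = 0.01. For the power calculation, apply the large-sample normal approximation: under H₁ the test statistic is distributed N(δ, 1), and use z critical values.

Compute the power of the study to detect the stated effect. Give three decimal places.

Power ≈ 0.767

Noncentrality parameter: δ = d·√n = 1.08 × √8 = 3.0547
Critical value for a one-sided test at α = 0.01: z_α = 2.326.
Power = P(Z > 2.326 − δ) = Φ(0.728) = 0.7668.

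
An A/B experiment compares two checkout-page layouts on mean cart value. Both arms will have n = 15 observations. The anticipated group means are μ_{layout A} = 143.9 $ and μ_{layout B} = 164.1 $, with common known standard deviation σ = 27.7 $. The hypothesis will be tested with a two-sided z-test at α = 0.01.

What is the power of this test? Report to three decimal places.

Standardized effect: d = |μ_{layout A} − μ_{layout B}| / σ = |143.9 − 164.1| / 27.7 = 0.7292
Noncentrality parameter: δ = d·√(n/2) = 0.7292 × √(15/2) = 1.9971
Two-sided α = 0.01 → critical value z_{0.005} = 2.576.
Power = Φ(δ − 2.576) + Φ(−δ − 2.576) = Φ(-0.579) + Φ(-4.573) = 0.2814 + 0.0000 = 0.2814.

Power ≈ 0.281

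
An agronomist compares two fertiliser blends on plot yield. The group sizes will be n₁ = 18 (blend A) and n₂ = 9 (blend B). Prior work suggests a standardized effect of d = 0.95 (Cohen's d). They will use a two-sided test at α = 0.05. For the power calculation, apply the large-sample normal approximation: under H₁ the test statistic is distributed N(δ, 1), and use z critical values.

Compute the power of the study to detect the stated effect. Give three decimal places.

Noncentrality parameter: δ = d / √(1/n₁ + 1/n₂) = 0.95 / √(1/18 + 1/9) = 2.3270
Critical value for a two-sided test at α = 0.05: z_{α/2} = 1.960.
Power = Φ(δ − 1.960) + Φ(−δ − 1.960) = Φ(0.367) + Φ(-4.287) = 0.6432 + 0.0000 = 0.6432.

Power ≈ 0.643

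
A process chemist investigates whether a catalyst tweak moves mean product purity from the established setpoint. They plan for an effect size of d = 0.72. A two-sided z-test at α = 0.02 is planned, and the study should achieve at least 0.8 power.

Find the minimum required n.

n = 20

For power 0.8 need Φ(δ − z_{0.01}) = 0.8, so δ = z_{0.01} + z_{0.20} = 2.326 + 0.842 = 3.168.
(For δ > 0 the lower-tail rejection region contributes negligibly to power, so the one-term inversion is standard.)
δ = d·√n ⇒ n = (δ/d)² = (3.168 / 0.72)² = 19.36.
Round up to the next whole unit.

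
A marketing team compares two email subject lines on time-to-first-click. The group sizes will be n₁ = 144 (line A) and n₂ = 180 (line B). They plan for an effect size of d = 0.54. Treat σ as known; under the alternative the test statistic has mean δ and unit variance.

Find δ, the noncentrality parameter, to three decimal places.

δ ≈ 4.830

δ = d / √(1/n₁ + 1/n₂) = 0.54 / √(1/144 + 1/180) = 4.8299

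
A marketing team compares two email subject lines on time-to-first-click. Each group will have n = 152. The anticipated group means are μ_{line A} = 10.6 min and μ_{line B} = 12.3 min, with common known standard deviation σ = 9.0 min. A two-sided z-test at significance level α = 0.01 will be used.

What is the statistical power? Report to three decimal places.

Standardized effect: d = |μ_{line A} − μ_{line B}| / σ = |10.6 − 12.3| / 9.0 = 0.1889
Noncentrality parameter: δ = d·√(n/2) = 0.1889 × √(152/2) = 1.6467
Critical value for a two-sided test at α = 0.01: z_{α/2} = 2.576.
Power = Φ(δ − 2.576) + Φ(−δ − 2.576) = Φ(-0.929) + Φ(-4.223) = 0.1764 + 0.0000 = 0.1764.

Power ≈ 0.176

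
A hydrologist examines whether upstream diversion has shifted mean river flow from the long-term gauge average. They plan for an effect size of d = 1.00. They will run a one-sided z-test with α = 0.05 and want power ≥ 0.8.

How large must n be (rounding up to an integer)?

For power 0.8 need Φ(δ − z_{0.05}) = 0.8, so δ = z_{0.05} + z_{0.20} = 1.645 + 0.842 = 2.486.
δ = d·√n ⇒ n = (δ/d)² = (2.486 / 1.00)² = 6.18.
Round up to the next whole unit.

n = 7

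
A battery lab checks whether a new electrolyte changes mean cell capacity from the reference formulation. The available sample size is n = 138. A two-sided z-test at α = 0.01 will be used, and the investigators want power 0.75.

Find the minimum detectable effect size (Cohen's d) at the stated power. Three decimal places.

d ≈ 0.277

Required noncentrality: δ = z_{0.005} + z_{0.25} = 2.576 + 0.674 = 3.250.
(Lower-tail contribution to power is negligible for δ > 0.)
δ = d·√n ⇒ d = δ/√n = 3.250/√138 = 0.2767.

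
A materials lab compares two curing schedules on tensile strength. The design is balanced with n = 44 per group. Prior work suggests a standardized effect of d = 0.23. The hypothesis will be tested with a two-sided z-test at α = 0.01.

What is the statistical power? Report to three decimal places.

Power ≈ 0.067

Noncentrality parameter: δ = d·√(n/2) = 0.23 × √(44/2) = 1.0788
Two-sided α = 0.01 → critical value z_{0.005} = 2.576.
Power = Φ(δ − 2.576) + Φ(−δ − 2.576) = Φ(-1.497) + Φ(-3.655) = 0.0672 + 0.0001 = 0.0673.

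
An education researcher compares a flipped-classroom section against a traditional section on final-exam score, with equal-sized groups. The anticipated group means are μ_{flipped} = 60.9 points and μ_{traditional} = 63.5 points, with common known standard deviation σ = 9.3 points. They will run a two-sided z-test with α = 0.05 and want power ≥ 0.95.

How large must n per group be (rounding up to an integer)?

Standardized effect: d = |μ_{flipped} − μ_{traditional}| / σ = |60.9 − 63.5| / 9.3 = 0.2796
For power 0.95 need Φ(δ − z_{0.025}) = 0.95, so δ = z_{0.025} + z_{0.05} = 1.960 + 1.645 = 3.605.
(For δ > 0 the lower-tail rejection region contributes negligibly to power, so the one-term inversion is standard.)
δ = d·√(n/2) ⇒ n = 2(δ/d)² = 2 × (3.605 / 0.2796)² = 332.52.
Round up to the next whole unit.

n = 333 per group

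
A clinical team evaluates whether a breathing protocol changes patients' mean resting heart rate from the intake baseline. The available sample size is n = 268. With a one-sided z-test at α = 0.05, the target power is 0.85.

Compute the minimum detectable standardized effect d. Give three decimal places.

Need Φ(δ − 1.645) = 0.85, so δ = 1.645 + 1.036 = 2.681.
δ = d·√n ⇒ d = δ/√n = 2.681/√268 = 0.1638.

d ≈ 0.164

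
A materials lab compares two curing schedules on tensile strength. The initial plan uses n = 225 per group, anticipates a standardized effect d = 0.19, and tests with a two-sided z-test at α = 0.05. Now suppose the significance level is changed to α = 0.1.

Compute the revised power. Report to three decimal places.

δ = d·√(n/2) = 0.19 × √(225/2) = 2.0153 (unchanged). New critical value: z_{0.05} = 1.645.
Revised power = Φ(δ − 1.645) + Φ(−δ − 1.645) = Φ(0.370) + Φ(-3.660) = 0.6445 + 0.0001 = 0.6446.

Power ≈ 0.645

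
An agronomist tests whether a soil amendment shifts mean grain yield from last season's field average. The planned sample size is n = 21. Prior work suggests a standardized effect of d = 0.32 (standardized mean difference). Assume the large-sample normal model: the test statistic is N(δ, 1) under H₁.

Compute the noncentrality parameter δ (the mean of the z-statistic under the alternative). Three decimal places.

δ ≈ 1.466

The noncentrality parameter scales effect size by the design's sample-size factor: δ = d·√n = 0.32 × √21 = 1.4664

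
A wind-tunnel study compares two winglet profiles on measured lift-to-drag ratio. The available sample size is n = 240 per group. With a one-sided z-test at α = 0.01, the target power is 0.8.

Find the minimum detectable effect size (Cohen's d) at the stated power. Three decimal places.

d ≈ 0.289

Required noncentrality: δ = z_{0.01} + z_{0.20} = 2.326 + 0.842 = 3.168.
δ = d·√(n/2) ⇒ d = δ/√(n/2) = 3.168/√(240/2) = 0.2892.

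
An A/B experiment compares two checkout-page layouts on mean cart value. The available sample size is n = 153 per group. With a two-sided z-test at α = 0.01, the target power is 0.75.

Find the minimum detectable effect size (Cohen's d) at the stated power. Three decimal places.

Required noncentrality: δ = z_{0.005} + z_{0.25} = 2.576 + 0.674 = 3.250.
(The second rejection-region term Φ(−δ − z_{α/2}) is negligible and dropped.)
δ = d·√(n/2) ⇒ d = δ/√(n/2) = 3.250/√(153/2) = 0.3716.

d ≈ 0.372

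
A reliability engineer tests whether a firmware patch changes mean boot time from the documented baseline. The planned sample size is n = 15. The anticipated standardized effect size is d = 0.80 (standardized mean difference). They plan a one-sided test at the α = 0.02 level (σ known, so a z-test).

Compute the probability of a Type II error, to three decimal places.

β ≈ 0.148

Noncentrality parameter: δ = d·√n = 0.80 × √15 = 3.0984
Critical value for a one-sided test at α = 0.02: z_α = 2.054.
Power = Φ(δ − 2.054) = Φ(1.045) = 0.8519.
Type II error: β = 1 − power = 1 − 0.8519 = 0.1481.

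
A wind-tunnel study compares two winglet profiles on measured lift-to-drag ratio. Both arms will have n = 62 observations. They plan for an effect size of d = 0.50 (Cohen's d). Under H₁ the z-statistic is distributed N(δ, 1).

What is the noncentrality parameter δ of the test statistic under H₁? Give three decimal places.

δ = d·√(n/2) = 0.50 × √(62/2) = 2.7839

δ ≈ 2.784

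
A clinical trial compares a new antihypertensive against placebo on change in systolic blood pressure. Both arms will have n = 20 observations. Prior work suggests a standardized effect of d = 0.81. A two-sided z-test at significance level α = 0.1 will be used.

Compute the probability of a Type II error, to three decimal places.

β ≈ 0.180

Noncentrality parameter: δ = d·√(n/2) = 0.81 × √(20/2) = 2.5614
Critical value for a two-sided test at α = 0.1: z_{α/2} = 1.645.
Power = Φ(δ − 1.645) + Φ(−δ − 1.645) = Φ(0.917) + Φ(-4.206) = 0.8203 + 0.0000 = 0.8203.
Type II error: β = 1 − power = 1 − 0.8203 = 0.1797.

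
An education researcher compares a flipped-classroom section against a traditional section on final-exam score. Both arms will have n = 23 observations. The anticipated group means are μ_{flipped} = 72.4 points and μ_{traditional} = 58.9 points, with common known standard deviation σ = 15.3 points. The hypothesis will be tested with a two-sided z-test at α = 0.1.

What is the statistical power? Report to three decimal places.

Standardized effect: d = |μ_{flipped} − μ_{traditional}| / σ = |72.4 − 58.9| / 15.3 = 0.8824
Noncentrality parameter: λ = d·√(n/2) = 0.8824 × √(23/2) = 2.9922
Two-sided α = 0.1 → critical value z_{0.05} = 1.645.
Power = Φ(λ − 1.645) + Φ(−λ − 1.645) = Φ(1.347) + Φ(-4.637) = 0.9111 + 0.0000 = 0.9111.

Power ≈ 0.911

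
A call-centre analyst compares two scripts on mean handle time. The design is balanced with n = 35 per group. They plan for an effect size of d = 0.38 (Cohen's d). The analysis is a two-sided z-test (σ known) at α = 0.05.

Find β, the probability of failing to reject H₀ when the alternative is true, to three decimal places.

Noncentrality parameter: δ = d·√(n/2) = 0.38 × √(35/2) = 1.5897
Critical value for a two-sided test at α = 0.05: z_{α/2} = 1.960.
Power = Φ(δ − 1.960) + Φ(−δ − 1.960) = Φ(-0.370) + Φ(-3.550) = 0.3556 + 0.0002 = 0.3558.
Type II error: β = 1 − power = 1 − 0.3558 = 0.6442.

β ≈ 0.644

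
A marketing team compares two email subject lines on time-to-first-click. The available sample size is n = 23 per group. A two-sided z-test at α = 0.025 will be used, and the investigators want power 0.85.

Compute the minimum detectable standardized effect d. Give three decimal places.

d ≈ 0.967

Required noncentrality: δ = z_{0.0125} + z_{0.15} = 2.241 + 1.036 = 3.278.
(The second rejection-region term Φ(−δ − z_{α/2}) is negligible and dropped.)
δ = d·√(n/2) ⇒ d = δ/√(n/2) = 3.278/√(23/2) = 0.9666.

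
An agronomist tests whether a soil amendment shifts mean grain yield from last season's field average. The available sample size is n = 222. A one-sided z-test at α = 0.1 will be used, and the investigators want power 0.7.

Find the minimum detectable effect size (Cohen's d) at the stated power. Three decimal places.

Required noncentrality: δ = z_{0.1} + z_{0.30} = 1.282 + 0.524 = 1.806.
δ = d·√n ⇒ d = δ/√n = 1.806/√222 = 0.1212.

d ≈ 0.121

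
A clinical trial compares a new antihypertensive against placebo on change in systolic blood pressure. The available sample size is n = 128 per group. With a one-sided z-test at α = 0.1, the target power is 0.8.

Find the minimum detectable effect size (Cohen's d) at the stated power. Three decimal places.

Need Φ(δ − 1.282) = 0.8, so δ = 1.282 + 0.842 = 2.123.
δ = d·√(n/2) ⇒ d = δ/√(n/2) = 2.123/√(128/2) = 0.2654.

d ≈ 0.265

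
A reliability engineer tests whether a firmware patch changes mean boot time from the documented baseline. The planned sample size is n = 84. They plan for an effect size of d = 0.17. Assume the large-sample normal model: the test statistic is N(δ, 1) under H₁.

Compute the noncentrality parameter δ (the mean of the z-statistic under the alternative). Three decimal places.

δ = d·√n = 0.17 × √84 = 1.5581

δ ≈ 1.558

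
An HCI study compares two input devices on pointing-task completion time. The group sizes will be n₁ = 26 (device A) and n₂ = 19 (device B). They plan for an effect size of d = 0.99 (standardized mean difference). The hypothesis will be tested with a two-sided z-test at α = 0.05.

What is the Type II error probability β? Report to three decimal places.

Noncentrality parameter: δ = d / √(1/n₁ + 1/n₂) = 0.99 / √(1/26 + 1/19) = 3.2801
Critical value for a two-sided test at α = 0.05: z_{α/2} = 1.960.
Power = Φ(δ − 1.960) + Φ(−δ − 1.960) = Φ(1.320) + Φ(-5.240) = 0.9066 + 0.0000 = 0.9066.
Type II error: β = 1 − power = 1 − 0.9066 = 0.0934.

β ≈ 0.093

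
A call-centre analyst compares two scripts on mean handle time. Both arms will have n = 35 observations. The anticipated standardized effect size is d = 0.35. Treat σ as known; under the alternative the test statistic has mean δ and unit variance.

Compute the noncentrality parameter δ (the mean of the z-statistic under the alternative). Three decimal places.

The noncentrality parameter scales effect size by the design's sample-size factor: δ = d·√(n/2) = 0.35 × √(35/2) = 1.4642

δ ≈ 1.464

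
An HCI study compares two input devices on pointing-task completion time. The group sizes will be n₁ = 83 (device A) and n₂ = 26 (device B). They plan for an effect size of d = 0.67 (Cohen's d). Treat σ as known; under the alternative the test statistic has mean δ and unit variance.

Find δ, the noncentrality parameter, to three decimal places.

The noncentrality parameter scales effect size by the design's sample-size factor: δ = d / √(1/n₁ + 1/n₂) = 0.67 / √(1/83 + 1/26) = 2.9812

δ ≈ 2.981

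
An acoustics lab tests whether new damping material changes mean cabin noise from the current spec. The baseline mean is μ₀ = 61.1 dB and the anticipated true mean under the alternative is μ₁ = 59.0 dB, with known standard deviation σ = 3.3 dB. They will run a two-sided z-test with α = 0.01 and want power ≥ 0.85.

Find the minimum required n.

n = 33

Standardized effect: d = |μ₁ − μ₀| / σ = |59.0 − 61.1| / 3.3 = 0.6364
For power 0.85 need Φ(δ − z_{0.005}) = 0.85, so δ = z_{0.005} + z_{0.15} = 2.576 + 1.036 = 3.612.
(Ignoring the negligible lower-tail rejection probability gives the usual closed-form inversion.)
δ = d·√n ⇒ n = (δ/d)² = (3.612 / 0.6364)² = 32.22.
Round up to the next whole unit.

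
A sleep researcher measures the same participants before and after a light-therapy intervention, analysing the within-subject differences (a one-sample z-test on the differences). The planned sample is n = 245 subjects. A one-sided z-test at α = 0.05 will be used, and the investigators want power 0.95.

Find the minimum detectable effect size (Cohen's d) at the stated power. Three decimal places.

Required noncentrality: δ = z_{0.05} + z_{0.05} = 1.645 + 1.645 = 3.290.
δ = d·√n ⇒ d = δ/√n = 3.290/√245 = 0.2102.

d ≈ 0.210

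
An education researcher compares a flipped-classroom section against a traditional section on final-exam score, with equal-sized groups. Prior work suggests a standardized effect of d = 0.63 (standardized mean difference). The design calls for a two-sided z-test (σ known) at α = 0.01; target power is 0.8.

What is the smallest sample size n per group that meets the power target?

n = 59 per group

For power 0.8 need Φ(δ − z_{0.005}) = 0.8, so δ = z_{0.005} + z_{0.20} = 2.576 + 0.842 = 3.417.
(For δ > 0 the lower-tail rejection region contributes negligibly to power, so the one-term inversion is standard.)
δ = d·√(n/2) ⇒ n = 2(δ/d)² = 2 × (3.417 / 0.63)² = 58.85.
Round up to the next whole unit.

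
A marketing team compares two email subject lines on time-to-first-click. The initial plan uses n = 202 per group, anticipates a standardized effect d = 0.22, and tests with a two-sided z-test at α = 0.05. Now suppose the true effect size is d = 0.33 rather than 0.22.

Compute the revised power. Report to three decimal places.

Power ≈ 0.913

With d = 0.33: δ = d·√(n/2) = 0.33 × √(202/2) = 3.3165. Critical value z_{0.025} = 1.960.
Revised power = Φ(δ − 1.960) + Φ(−δ − 1.960) = Φ(1.356) + Φ(-5.276) = 0.9125 + 0.0000 = 0.9125.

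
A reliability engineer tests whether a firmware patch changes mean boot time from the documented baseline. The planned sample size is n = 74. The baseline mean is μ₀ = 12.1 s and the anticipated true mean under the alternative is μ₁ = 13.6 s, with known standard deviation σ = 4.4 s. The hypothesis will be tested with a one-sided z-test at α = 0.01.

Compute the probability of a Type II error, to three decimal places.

β ≈ 0.272

Standardized effect: d = |μ₁ − μ₀| / σ = |13.6 − 12.1| / 4.4 = 0.3409
Noncentrality parameter: δ = d·√n = 0.3409 × √74 = 2.9326
One-sided α = 0.01 → critical value z_{0.01} = 2.326.
Power = Φ(δ − 2.326) = Φ(0.606) = 0.7278.
Type II error: β = 1 − power = 1 − 0.7278 = 0.2722.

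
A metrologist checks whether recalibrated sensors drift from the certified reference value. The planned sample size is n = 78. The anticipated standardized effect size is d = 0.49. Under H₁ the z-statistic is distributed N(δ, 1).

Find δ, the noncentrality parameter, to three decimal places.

The noncentrality parameter scales effect size by the design's sample-size factor: δ = d·√n = 0.49 × √78 = 4.3276

δ ≈ 4.328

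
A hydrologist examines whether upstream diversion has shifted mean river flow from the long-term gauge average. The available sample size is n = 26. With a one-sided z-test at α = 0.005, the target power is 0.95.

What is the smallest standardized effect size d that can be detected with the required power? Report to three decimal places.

d ≈ 0.828

Required noncentrality: δ = z_{0.005} + z_{0.05} = 2.576 + 1.645 = 4.221.
δ = d·√n ⇒ d = δ/√n = 4.221/√26 = 0.8277.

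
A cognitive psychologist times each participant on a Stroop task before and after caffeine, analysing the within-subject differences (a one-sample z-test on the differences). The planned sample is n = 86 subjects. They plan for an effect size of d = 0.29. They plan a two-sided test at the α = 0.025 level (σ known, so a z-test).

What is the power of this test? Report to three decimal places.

Power ≈ 0.673

Noncentrality parameter: δ = d·√n = 0.29 × √86 = 2.6893
Critical value for a two-sided test at α = 0.025: z_{α/2} = 2.241.
Power = Φ(δ − 2.241) + Φ(−δ − 2.241) = Φ(0.448) + Φ(-4.931) = 0.6729 + 0.0000 = 0.6729.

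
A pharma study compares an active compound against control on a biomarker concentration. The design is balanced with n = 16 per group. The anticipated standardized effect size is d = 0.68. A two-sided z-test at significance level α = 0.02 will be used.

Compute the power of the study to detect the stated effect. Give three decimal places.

Noncentrality parameter: δ = d·√(n/2) = 0.68 × √(16/2) = 1.9233
Two-sided α = 0.02 → critical value z_{0.01} = 2.326.
Power = Φ(δ − 2.326) + Φ(−δ − 2.326) = Φ(-0.403) + Φ(-4.250) = 0.3435 + 0.0000 = 0.3435.

Power ≈ 0.343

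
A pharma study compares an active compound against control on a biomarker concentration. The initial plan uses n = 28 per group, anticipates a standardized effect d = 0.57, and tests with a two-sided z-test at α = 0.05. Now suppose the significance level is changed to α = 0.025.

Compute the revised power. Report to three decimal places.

δ = d·√(n/2) = 0.57 × √(28/2) = 2.1327 (unchanged). New critical value: z_{0.0125} = 2.241.
Revised power = Φ(δ − 2.241) + Φ(−δ − 2.241) = Φ(-0.109) + Φ(-4.374) = 0.4567 + 0.0000 = 0.4567.

Power ≈ 0.457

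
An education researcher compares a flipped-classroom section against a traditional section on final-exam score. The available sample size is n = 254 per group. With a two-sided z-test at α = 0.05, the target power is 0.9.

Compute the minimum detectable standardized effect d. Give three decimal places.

Required noncentrality: δ = z_{0.025} + z_{0.10} = 1.960 + 1.282 = 3.242.
(The second rejection-region term Φ(−δ − z_{α/2}) is negligible and dropped.)
δ = d·√(n/2) ⇒ d = δ/√(n/2) = 3.242/√(254/2) = 0.2876.

d ≈ 0.288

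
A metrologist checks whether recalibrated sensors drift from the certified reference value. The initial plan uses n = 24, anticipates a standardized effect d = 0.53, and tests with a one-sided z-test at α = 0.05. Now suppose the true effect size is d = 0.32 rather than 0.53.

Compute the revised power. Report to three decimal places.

With d = 0.32: δ = d·√n = 0.32 × √24 = 1.5677. Critical value z_{0.05} = 1.645.
Revised power = P(Z > 1.645 − δ) = Φ(-0.077) = 0.4692.

Power ≈ 0.469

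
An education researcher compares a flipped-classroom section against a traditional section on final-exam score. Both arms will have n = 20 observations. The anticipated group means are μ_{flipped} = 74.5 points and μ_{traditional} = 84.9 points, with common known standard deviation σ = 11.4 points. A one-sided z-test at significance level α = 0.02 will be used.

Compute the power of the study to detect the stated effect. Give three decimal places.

Power ≈ 0.797

Standardized effect: d = |μ_{flipped} − μ_{traditional}| / σ = |74.5 − 84.9| / 11.4 = 0.9123
Noncentrality parameter: δ = d·√(n/2) = 0.9123 × √(20/2) = 2.8849
One-sided α = 0.02 → critical value z_{0.02} = 2.054.
Power = Φ(δ − 2.054) = Φ(0.831) = 0.7971.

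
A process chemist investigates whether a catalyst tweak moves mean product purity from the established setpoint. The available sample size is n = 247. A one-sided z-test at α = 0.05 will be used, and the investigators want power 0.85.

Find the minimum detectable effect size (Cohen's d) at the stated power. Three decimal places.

Need Φ(δ − 1.645) = 0.85, so δ = 1.645 + 1.036 = 2.681.
δ = d·√n ⇒ d = δ/√n = 2.681/√247 = 0.1706.

d ≈ 0.171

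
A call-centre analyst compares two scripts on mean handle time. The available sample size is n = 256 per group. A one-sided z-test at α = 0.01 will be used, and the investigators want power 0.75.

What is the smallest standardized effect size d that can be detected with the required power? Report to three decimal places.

d ≈ 0.265

Need Φ(δ − 2.326) = 0.75, so δ = 2.326 + 0.674 = 3.001.
δ = d·√(n/2) ⇒ d = δ/√(n/2) = 3.001/√(256/2) = 0.2652.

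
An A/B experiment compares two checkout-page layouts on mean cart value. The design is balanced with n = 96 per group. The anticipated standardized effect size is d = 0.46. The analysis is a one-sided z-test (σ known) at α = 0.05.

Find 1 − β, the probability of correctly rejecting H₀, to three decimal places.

Power ≈ 0.938

Noncentrality parameter: δ = d·√(n/2) = 0.46 × √(96/2) = 3.1870
One-sided α = 0.05 → critical value z_{0.05} = 1.645.
Power = P(Z > 1.645 − δ) = Φ(1.542) = 0.9385.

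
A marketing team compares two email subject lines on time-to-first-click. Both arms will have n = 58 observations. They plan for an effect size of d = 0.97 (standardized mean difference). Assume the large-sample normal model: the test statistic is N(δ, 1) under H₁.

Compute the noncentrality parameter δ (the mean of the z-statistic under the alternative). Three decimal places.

δ = d·√(n/2) = 0.97 × √(58/2) = 5.2236

δ ≈ 5.224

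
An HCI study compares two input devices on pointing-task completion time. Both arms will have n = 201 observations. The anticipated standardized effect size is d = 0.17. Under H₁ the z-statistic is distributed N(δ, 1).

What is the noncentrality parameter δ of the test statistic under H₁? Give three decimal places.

The noncentrality parameter scales effect size by the design's sample-size factor: δ = d·√(n/2) = 0.17 × √(201/2) = 1.7042

δ ≈ 1.704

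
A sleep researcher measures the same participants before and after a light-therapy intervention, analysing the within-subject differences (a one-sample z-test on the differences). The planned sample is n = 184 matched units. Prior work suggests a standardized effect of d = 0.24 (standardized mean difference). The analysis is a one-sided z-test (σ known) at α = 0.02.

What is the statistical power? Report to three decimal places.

Power ≈ 0.885

Noncentrality parameter: δ = d·√n = 0.24 × √184 = 3.2555
Critical value for a one-sided test at α = 0.02: z_α = 2.054.
Power = P(Z > 2.054 − δ) = Φ(1.202) = 0.8853.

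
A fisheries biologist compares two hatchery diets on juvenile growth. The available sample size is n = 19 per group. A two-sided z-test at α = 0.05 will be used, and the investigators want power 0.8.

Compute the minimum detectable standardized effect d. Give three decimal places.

d ≈ 0.909

Need Φ(δ − 1.960) = 0.8, so δ = 1.960 + 0.842 = 2.802.
(The second rejection-region term Φ(−δ − z_{α/2}) is negligible and dropped.)
δ = d·√(n/2) ⇒ d = δ/√(n/2) = 2.802/√(19/2) = 0.9090.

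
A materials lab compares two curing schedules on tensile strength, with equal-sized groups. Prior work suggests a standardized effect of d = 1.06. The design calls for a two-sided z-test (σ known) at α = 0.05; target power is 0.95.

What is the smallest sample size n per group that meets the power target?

n = 24 per group

Set Φ(δ − 1.960) = 0.95; then δ − 1.960 = Φ⁻¹(0.95) = 1.645, giving δ = 3.605.
(For δ > 0 the lower-tail rejection region contributes negligibly to power, so the one-term inversion is standard.)
δ = d·√(n/2) ⇒ n = 2(δ/d)² = 2 × (3.605 / 1.06)² = 23.13.
Round up to the next whole unit.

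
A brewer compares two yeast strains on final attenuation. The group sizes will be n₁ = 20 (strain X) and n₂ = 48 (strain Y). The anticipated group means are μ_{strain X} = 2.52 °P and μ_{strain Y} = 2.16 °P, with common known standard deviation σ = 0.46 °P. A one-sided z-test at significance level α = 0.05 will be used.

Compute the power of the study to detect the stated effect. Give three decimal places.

Power ≈ 0.902

Standardized effect: d = |μ_{strain X} − μ_{strain Y}| / σ = |2.52 − 2.16| / 0.46 = 0.7826
Noncentrality parameter: δ = d / √(1/n₁ + 1/n₂) = 0.7826 / √(1/20 + 1/48) = 2.9405
One-sided α = 0.05 → critical value z_{0.05} = 1.645.
Power = Φ(δ − 1.645) = Φ(1.296) = 0.9025.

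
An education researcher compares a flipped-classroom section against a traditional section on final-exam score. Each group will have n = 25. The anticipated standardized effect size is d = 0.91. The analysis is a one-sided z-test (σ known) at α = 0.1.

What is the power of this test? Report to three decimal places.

Noncentrality parameter: δ = d·√(n/2) = 0.91 × √(25/2) = 3.2173
Critical value for a one-sided test at α = 0.1: z_α = 1.282.
Power = P(Z > 1.282 − δ) = Φ(1.936) = 0.9736.

Power ≈ 0.974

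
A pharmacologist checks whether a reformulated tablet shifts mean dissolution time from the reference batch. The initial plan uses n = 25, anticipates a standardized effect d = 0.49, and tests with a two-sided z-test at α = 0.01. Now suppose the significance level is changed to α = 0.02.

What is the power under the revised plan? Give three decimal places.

δ = d·√n = 0.49 × √25 = 2.4500 (unchanged). New critical value: z_{0.01} = 2.326.
Revised power = Φ(δ − 2.326) + Φ(−δ − 2.326) = Φ(0.124) + Φ(-4.776) = 0.5492 + 0.0000 = 0.5492.

Power ≈ 0.549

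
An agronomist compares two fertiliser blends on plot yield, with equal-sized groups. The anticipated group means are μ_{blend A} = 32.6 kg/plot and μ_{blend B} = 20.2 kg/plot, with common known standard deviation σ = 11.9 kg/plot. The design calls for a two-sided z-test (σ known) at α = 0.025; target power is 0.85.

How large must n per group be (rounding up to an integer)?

Standardized effect: d = |μ_{blend A} − μ_{blend B}| / σ = |32.6 − 20.2| / 11.9 = 1.0420
Set Φ(δ − 2.241) = 0.85; then δ − 2.241 = Φ⁻¹(0.85) = 1.036, giving δ = 3.278.
(The Φ(−δ − z_{α/2}) term is vanishingly small for δ > 0 and is dropped in the standard sample-size formula.)
δ = d·√(n/2) ⇒ n = 2(δ/d)² = 2 × (3.278 / 1.0420)² = 19.79.
Rounding up, n = 20 per group.

n = 20 per group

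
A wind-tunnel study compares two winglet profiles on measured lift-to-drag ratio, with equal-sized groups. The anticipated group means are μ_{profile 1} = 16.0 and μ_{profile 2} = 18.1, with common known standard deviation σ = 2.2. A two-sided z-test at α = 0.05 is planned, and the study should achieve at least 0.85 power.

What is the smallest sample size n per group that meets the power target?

Standardized effect: d = |μ_{profile 1} − μ_{profile 2}| / σ = |16.0 − 18.1| / 2.2 = 0.9545
Set Φ(δ − 1.960) = 0.85; then δ − 1.960 = Φ⁻¹(0.85) = 1.036, giving δ = 2.996.
(The Φ(−δ − z_{α/2}) term is vanishingly small for δ > 0 and is dropped in the standard sample-size formula.)
δ = d·√(n/2) ⇒ n = 2(δ/d)² = 2 × (2.996 / 0.9545)² = 19.71.
Rounding up, n = 20 per group.

n = 20 per group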